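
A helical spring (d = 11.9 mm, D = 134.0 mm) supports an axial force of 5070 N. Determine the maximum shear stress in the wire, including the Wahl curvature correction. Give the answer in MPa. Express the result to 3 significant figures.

Spring index C = D/d = 134.0/11.9 = 11.2605
K_W = (4C−1)/(4C−4) + 0.615/C = 44.042/41.042 + 0.0546 = 1.1277
τ₀ = 8FD/(πd³) = 8·5070·134.0/(π·11.9³) = 5.43504e+06/5294.1 = 1026.6 MPa
τ_max = K·τ₀ = 1.1277 × 1026.6 = 1157.7 MPa

1160 MPa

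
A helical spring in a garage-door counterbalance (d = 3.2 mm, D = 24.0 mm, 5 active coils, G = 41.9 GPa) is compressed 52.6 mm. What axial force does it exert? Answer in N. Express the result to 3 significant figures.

k = Gd⁴/(8D³N_a) = (41.9×10³)(3.2⁴)/(8·24.0³·5) = 7.9455 N/mm
F = k·δ = 7.9455 × 52.6 = 417.93 N

418 N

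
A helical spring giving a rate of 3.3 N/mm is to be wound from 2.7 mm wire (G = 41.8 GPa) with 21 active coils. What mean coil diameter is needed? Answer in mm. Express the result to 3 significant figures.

D = (Gd⁴/(8N_a·k))^(1/3) = (41.8×10³·2.7⁴/(8·21·3.3))^(1/3)
  = (4006.9)^(1/3) = 15.8831 mm

15.9 mm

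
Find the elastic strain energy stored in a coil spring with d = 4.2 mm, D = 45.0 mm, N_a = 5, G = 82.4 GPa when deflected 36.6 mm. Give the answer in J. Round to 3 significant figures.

k = Gd⁴/(8D³N_a) = (82.4×10³)(4.2⁴)/(8·45.0³·5) = 7.0344 N/mm
U = ½kδ² = 0.5 × 7.0344 × 36.6² = 4711.5 N·mm = 4.7115 J

4.71 J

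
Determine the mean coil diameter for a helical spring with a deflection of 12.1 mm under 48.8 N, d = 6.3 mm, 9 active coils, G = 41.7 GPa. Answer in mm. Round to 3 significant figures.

60.9 mm

Required rate k = F/δ = 48.8/12.1 = 4.0331 N/mm
D = (Gd⁴/(8N_a·k))^(1/3) = (41.7×10³·6.3⁴/(8·9·4.0331))^(1/3)
  = (226220)^(1/3) = 60.9318 mm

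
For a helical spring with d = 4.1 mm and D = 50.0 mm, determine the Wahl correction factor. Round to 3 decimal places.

C = D/d = 50.0/4.1 = 12.1951
K_W = (4C−1)/(4C−4) + 0.615/C = 47.780/44.780 + 0.0504 = 1.1174

1.117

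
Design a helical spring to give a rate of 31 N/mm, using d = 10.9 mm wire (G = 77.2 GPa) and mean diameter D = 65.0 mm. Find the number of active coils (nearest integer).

16

N_a = Gd⁴/(8D³k) = (77.2×10³ × 10.9⁴)/(8 × 65.0³ × 31)
    = 1.08974e+09 / 6.8107e+07 = 16 → 16 coils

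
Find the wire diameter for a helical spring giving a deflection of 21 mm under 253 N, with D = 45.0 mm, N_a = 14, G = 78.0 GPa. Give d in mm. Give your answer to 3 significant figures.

Required rate k = F/δ = 253/21 = 12.048 N/mm
d = (8D³N_a·k / G)^(1/4) = (8·45.0³·14·12.048 / (78.0×10³))^0.25
  = (1576.4)^0.25 = 6.3011 mm

6.30 mm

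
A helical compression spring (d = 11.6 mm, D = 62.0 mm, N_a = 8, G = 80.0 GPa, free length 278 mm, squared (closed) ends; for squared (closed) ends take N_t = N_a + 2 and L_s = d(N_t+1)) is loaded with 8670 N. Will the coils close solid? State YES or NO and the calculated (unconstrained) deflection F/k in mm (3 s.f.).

NO, δ = 91.3 mm

k = Gd⁴/(8D³N_a) = (80.0×10³)(11.6⁴)/(8·62.0³·8) = 94.966 N/mm
N_t = 10; L_s = 11.6·11 = 127.6 mm; δ_solid = L₀ − L_s = 278 − 127.6 = 150.4 mm
δ = F/k = 8670/94.966 = 91.296 mm
δ < δ_solid → spring does not go solid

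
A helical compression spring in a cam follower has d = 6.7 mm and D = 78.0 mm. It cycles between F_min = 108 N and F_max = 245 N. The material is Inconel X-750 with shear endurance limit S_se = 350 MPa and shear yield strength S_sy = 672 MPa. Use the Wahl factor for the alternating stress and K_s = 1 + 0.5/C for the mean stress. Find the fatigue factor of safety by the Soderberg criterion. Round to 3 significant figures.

C = D/d = 78.0/6.7 = 11.6418; K_W = (4C−1)/(4C−4)+0.615/C = 1.1233; K_s = 1+0.5/C = 1.0429
F_a = (F_max−F_min)/2 = 68.5 N; F_m = (F_max+F_min)/2 = 176.5 N
τ_a = K_W·8F_aD/(πd³) = 1.1233 × 45.238 = 50.816 MPa
τ_m = K_s·8F_mD/(πd³) = 1.0429 × 116.56 = 121.57 MPa
Soderberg: 1/n_f = τ_a/S_se + τ_m/S_sy = 50.816/350 + 121.57/672 = 0.14519 + 0.18090 = 0.32609
n_f = 1/0.32609 = 3.067

3.07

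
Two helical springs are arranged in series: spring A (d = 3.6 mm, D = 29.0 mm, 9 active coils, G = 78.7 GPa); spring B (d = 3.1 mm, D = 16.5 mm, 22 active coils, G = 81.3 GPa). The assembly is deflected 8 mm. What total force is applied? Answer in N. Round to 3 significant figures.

k_A = Gd⁴/(8D³N_a) = (78.7×10³)(3.6⁴)/(8·29.0³·9) = 7.5276 N/mm
k_B = Gd⁴/(8D³N_a) = (81.3×10³)(3.1⁴)/(8·16.5³·22) = 9.4967 N/mm
Series: 1/k_eq = 1/7.5276 + 1/9.4967 = 0.23814; k_eq = 4.1991 N/mm
F = k_eq·δ = 4.1991·8 = 33.593 N

33.6 N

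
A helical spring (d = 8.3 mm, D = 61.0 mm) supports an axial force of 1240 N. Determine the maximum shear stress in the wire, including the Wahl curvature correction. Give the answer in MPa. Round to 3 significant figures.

Spring index C = D/d = 61.0/8.3 = 7.3494
K_W = (4C−1)/(4C−4) + 0.615/C = 28.398/25.398 + 0.0837 = 1.2018
τ₀ = 8FD/(πd³) = 8·1240·61.0/(π·8.3³) = 605120/1796.3 = 336.87 MPa
τ_max = K·τ₀ = 1.2018 × 336.87 = 404.85 MPa

405 MPa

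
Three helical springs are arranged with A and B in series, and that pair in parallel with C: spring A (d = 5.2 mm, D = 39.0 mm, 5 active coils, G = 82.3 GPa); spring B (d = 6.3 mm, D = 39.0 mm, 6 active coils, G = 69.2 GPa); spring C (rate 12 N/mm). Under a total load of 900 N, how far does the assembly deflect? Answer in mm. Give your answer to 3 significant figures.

33.0 mm

k_A = Gd⁴/(8D³N_a) = (82.3×10³)(5.2⁴)/(8·39.0³·5) = 25.361 N/mm
k_B = Gd⁴/(8D³N_a) = (69.2×10³)(6.3⁴)/(8·39.0³·6) = 38.285 N/mm
Springs A,B series: k_AB = 1/(1/25.361+1/38.285) = 15.255 N/mm; parallel with C: k_eq = 15.255+12 = 27.255 N/mm
δ = F/k_eq = 900/27.255 = 33.021 mm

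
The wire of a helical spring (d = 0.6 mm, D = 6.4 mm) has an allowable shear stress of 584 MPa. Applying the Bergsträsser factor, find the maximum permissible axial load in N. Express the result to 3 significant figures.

C = D/d = 6.4/0.6 = 10.6667
K_B = (4C+2)/(4C−3) = 44.667/39.667 = 1.1261
τ_max = K·8FD/(πd³) → F_max = τ_allow·πd³/(8DK)
F_max = 584·π·0.6³/(8·6.4·1.1261) = 396.29/57.654 = 6.8737 N

6.87 N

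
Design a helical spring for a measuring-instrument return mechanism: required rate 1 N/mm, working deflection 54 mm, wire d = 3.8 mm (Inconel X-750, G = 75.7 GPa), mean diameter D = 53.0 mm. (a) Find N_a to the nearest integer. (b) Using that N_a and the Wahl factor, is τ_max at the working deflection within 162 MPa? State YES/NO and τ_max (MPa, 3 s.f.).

(a) 13 coils; (b) YES, τ_max = 149 MPa

N_a = Gd⁴/(8D³k) = (75.7×10³)(3.8⁴)/(8·53.0³·1) = 13.25 → N_a = 13
Actual rate k = Gd⁴/(8D³·13) = 1.0195 N/mm
Working load F = kδ = 1.0195·54 = 55.051 N
C = 53.0/3.8 = 13.9474; K_W = (4C−1)/(4C−4)+0.615/C = 1.1020
τ_max = K_W·8FD/(πd³) = 1.1020·135.4 = 149.22 MPa
τ_max ≤ 162 MPa → acceptable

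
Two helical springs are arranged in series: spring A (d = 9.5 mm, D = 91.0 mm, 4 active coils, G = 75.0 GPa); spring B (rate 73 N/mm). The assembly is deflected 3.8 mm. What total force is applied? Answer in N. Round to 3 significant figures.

k_A = Gd⁴/(8D³N_a) = (75.0×10³)(9.5⁴)/(8·91.0³·4) = 25.333 N/mm
Series: 1/k_eq = 1/25.333 + 1/73 = 0.053173; k_eq = 18.806 N/mm
F = k_eq·δ = 18.806·3.8 = 71.464 N

71.5 N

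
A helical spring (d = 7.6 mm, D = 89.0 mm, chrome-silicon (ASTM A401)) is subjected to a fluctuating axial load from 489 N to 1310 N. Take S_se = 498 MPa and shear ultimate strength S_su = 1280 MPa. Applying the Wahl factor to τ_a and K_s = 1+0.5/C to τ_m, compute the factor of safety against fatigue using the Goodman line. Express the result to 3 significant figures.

C = D/d = 89.0/7.6 = 11.7105; K_W = (4C−1)/(4C−4)+0.615/C = 1.1225; K_s = 1+0.5/C = 1.0427
F_a = (F_max−F_min)/2 = 410.5 N; F_m = (F_max+F_min)/2 = 899.5 N
τ_a = K_W·8F_aD/(πd³) = 1.1225 × 211.93 = 237.91 MPa
τ_m = K_s·8F_mD/(πd³) = 1.0427 × 464.4 = 484.23 MPa
Goodman: 1/n_f = τ_a/S_se + τ_m/S_su = 237.91/498 + 484.23/1280 = 0.47772 + 0.37830 = 0.85602
n_f = 1/0.85602 = 1.168

1.17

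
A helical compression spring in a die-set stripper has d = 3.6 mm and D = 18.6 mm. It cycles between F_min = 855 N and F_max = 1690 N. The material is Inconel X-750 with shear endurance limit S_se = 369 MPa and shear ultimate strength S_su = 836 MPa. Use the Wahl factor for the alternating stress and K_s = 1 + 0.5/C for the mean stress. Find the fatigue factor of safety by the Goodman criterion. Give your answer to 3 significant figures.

C = D/d = 18.6/3.6 = 5.1667; K_W = (4C−1)/(4C−4)+0.615/C = 1.2990; K_s = 1+0.5/C = 1.0968
F_a = (F_max−F_min)/2 = 417.5 N; F_m = (F_max+F_min)/2 = 1272.5 N
τ_a = K_W·8F_aD/(πd³) = 1.2990 × 423.84 = 550.58 MPa
τ_m = K_s·8F_mD/(πd³) = 1.0968 × 1291.8 = 1416.8 MPa
Goodman: 1/n_f = τ_a/S_se + τ_m/S_su = 550.58/369 + 1416.8/836 = 1.49209 + 1.69478 = 3.1869
n_f = 1/3.1869 = 0.3138

0.314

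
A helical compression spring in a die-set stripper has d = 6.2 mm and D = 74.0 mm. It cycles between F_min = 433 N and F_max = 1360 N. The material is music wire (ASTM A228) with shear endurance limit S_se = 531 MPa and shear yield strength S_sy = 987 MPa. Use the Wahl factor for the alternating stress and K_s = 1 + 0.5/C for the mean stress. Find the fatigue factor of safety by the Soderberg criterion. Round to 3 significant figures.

C = D/d = 74.0/6.2 = 11.9355; K_W = (4C−1)/(4C−4)+0.615/C = 1.1201; K_s = 1+0.5/C = 1.0419
F_a = (F_max−F_min)/2 = 463.5 N; F_m = (F_max+F_min)/2 = 896.5 N
τ_a = K_W·8F_aD/(πd³) = 1.1201 × 366.48 = 410.49 MPa
τ_m = K_s·8F_mD/(πd³) = 1.0419 × 708.84 = 738.53 MPa
Soderberg: 1/n_f = τ_a/S_se + τ_m/S_sy = 410.49/531 + 738.53/987 = 0.77306 + 0.74826 = 1.5213
n_f = 1/1.5213 = 0.6573

0.657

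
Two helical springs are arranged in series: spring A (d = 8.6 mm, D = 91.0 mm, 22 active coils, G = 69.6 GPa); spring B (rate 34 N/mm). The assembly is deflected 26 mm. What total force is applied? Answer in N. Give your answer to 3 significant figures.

68.8 N

k_A = Gd⁴/(8D³N_a) = (69.6×10³)(8.6⁴)/(8·91.0³·22) = 2.8706 N/mm
Series: 1/k_eq = 1/2.8706 + 1/34 = 0.37778; k_eq = 2.6471 N/mm
F = k_eq·δ = 2.6471·26 = 68.824 N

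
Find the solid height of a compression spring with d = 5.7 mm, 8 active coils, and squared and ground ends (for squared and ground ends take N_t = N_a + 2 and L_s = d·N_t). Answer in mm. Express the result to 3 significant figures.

squared and ground ends: N_t = N_a + 2 = 8 + 2 = 10
L_s = d·N_t = 5.7 × 10 = 57 mm

57.0 mm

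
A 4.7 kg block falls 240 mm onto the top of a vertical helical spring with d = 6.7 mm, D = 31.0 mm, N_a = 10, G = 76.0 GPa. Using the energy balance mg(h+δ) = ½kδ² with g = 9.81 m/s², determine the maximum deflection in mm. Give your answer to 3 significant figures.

19.3 mm

k = Gd⁴/(8D³N_a) = (76.0×10³)(6.7⁴)/(8·31.0³·10) = 64.26 N/mm
W = mg = 4.7 × 9.81 = 46.107 N
½kδ² − Wδ − Wh = 0 → δ = (W + √(W² + 2kWh))/k
δ = (46.107 + √(2125.9 + 1.42215e+06))/64.26 = (46.107 + 1193.4)/64.26 = 19.29 mm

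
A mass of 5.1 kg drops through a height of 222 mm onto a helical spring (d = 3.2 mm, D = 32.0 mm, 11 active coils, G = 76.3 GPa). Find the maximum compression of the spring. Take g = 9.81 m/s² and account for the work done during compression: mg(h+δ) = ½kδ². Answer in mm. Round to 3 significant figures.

109 mm

k = Gd⁴/(8D³N_a) = (76.3×10³)(3.2⁴)/(8·32.0³·11) = 2.7745 N/mm
W = mg = 5.1 × 9.81 = 50.031 N
½kδ² − Wδ − Wh = 0 → δ = (W + √(W² + 2kWh))/k
δ = (50.031 + √(2503.1 + 61633.1))/2.7745 = (50.031 + 253.25)/2.7745 = 109.31 mm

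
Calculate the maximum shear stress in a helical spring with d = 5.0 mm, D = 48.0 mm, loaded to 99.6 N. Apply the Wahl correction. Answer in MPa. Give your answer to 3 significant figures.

Spring index C = D/d = 48.0/5.0 = 9.6000
K_W = (4C−1)/(4C−4) + 0.615/C = 37.400/34.400 + 0.0641 = 1.1513
τ₀ = 8FD/(πd³) = 8·99.6·48.0/(π·5.0³) = 38246.4/392.7 = 97.394 MPa
τ_max = K·τ₀ = 1.1513 × 97.394 = 112.13 MPa

112 MPa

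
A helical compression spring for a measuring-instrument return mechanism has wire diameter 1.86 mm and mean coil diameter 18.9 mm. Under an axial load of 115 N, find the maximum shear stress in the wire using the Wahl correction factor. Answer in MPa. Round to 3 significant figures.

983 MPa

Spring index C = D/d = 18.9/1.86 = 10.1613
K_W = (4C−1)/(4C−4) + 0.615/C = 39.645/36.645 + 0.0605 = 1.1424
τ₀ = 8FD/(πd³) = 8·115·18.9/(π·1.86³) = 17388/20.216 = 860.12 MPa
τ_max = K·τ₀ = 1.1424 × 860.12 = 982.6 MPa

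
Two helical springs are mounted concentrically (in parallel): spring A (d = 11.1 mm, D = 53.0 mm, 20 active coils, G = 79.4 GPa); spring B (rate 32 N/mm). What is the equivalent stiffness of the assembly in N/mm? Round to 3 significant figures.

k_A = Gd⁴/(8D³N_a) = (79.4×10³)(11.1⁴)/(8·53.0³·20) = 50.602 N/mm
Parallel: k_eq = 50.602 + 32 = 82.602 N/mm

82.6 N/mm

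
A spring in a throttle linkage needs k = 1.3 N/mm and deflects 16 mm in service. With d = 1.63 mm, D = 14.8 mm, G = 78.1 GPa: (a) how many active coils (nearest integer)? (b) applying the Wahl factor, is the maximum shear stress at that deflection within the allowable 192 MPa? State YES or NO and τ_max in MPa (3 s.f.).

N_a = Gd⁴/(8D³k) = (78.1×10³)(1.63⁴)/(8·14.8³·1.3) = 16.35 → N_a = 16
Actual rate k = Gd⁴/(8D³·16) = 1.3286 N/mm
Working load F = kδ = 1.3286·16 = 21.258 N
C = 14.8/1.63 = 9.0798; K_W = (4C−1)/(4C−4)+0.615/C = 1.1606
τ_max = K_W·8FD/(πd³) = 1.1606·185 = 214.7 MPa
τ_max > 192 MPa → exceeds allowable

(a) 16 coils; (b) NO, τ_max = 215 MPa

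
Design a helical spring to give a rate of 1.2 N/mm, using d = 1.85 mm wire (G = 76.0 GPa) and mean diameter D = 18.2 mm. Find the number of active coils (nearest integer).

N_a = Gd⁴/(8D³k) = (76.0×10³ × 1.85⁴)/(8 × 18.2³ × 1.2)
    = 890226 / 57874.3 = 15.38 → 15 coils

15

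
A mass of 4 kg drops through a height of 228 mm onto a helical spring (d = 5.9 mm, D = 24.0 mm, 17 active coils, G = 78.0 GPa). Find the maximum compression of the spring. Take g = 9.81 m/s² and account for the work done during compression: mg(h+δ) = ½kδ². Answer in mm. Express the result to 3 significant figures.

19.7 mm

k = Gd⁴/(8D³N_a) = (78.0×10³)(5.9⁴)/(8·24.0³·17) = 50.272 N/mm
W = mg = 4 × 9.81 = 39.24 N
½kδ² − Wδ − Wh = 0 → δ = (W + √(W² + 2kWh))/k
δ = (39.24 + √(1539.8 + 899547))/50.272 = (39.24 + 949.26)/50.272 = 19.663 mm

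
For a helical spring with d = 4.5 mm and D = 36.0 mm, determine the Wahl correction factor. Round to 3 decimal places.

1.184

C = D/d = 36.0/4.5 = 8.0000
K_W = (4C−1)/(4C−4) + 0.615/C = 31.000/28.000 + 0.0769 = 1.1840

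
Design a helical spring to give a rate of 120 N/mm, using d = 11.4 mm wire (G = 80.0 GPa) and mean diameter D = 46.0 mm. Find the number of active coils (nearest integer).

N_a = Gd⁴/(8D³k) = (80.0×10³ × 11.4⁴)/(8 × 46.0³ × 120)
    = 1.35117e+09 / 9.34426e+07 = 14.46 → 14 coils

14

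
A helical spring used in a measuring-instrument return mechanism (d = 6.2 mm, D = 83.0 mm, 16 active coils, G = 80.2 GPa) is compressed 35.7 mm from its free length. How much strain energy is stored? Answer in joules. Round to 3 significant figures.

1.03 J

k = Gd⁴/(8D³N_a) = (80.2×10³)(6.2⁴)/(8·83.0³·16) = 1.6192 N/mm
U = ½kδ² = 0.5 × 1.6192 × 35.7² = 1031.8 N·mm = 1.0318 J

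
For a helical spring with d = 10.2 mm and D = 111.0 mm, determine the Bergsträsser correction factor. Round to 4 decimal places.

C = D/d = 111.0/10.2 = 10.8824
K_B = (4C+2)/(4C−3) = 45.529/40.529 = 1.1234

1.1234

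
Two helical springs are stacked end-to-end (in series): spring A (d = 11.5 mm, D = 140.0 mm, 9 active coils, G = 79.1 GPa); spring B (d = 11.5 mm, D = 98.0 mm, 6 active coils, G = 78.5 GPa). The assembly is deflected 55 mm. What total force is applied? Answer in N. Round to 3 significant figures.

313 N

k_A = Gd⁴/(8D³N_a) = (79.1×10³)(11.5⁴)/(8·140.0³·9) = 7.0025 N/mm
k_B = Gd⁴/(8D³N_a) = (78.5×10³)(11.5⁴)/(8·98.0³·6) = 30.391 N/mm
Series: 1/k_eq = 1/7.0025 + 1/30.391 = 0.17571; k_eq = 5.6911 N/mm
F = k_eq·δ = 5.6911·55 = 313.01 N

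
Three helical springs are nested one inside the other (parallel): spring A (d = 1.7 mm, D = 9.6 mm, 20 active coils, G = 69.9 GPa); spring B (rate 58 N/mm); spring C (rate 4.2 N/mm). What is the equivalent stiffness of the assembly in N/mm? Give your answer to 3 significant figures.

66.3 N/mm

k_A = Gd⁴/(8D³N_a) = (69.9×10³)(1.7⁴)/(8·9.6³·20) = 4.1242 N/mm
Parallel: k_eq = 4.1242 + 58 + 4.2 = 66.324 N/mm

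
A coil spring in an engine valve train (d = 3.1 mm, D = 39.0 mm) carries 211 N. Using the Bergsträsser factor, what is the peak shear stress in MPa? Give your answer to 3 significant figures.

778 MPa

Spring index C = D/d = 39.0/3.1 = 12.5806
K_B = (4C+2)/(4C−3) = 52.323/47.323 = 1.1057
τ₀ = 8FD/(πd³) = 8·211·39.0/(π·3.1³) = 65832/93.591 = 703.4 MPa
τ_max = K·τ₀ = 1.1057 × 703.4 = 777.72 MPa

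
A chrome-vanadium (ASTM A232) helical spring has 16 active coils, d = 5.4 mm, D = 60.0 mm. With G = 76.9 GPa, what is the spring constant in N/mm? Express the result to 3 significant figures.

k = Gd⁴/(8D³N_a) = (76.9×10³ × 5.4⁴) / (8 × 60.0³ × 16)
  = 6.53885e+07 / 2.7648e+07 = 2.365 N/mm

2.37 N/mm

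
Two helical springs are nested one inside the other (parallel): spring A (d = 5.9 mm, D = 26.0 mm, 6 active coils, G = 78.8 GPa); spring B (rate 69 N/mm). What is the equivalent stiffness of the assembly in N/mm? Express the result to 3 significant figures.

k_A = Gd⁴/(8D³N_a) = (78.8×10³)(5.9⁴)/(8·26.0³·6) = 113.18 N/mm
Parallel: k_eq = 113.18 + 69 = 182.18 N/mm

182 N/mm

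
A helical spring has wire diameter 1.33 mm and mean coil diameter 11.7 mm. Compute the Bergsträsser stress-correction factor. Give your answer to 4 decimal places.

1.1553

C = D/d = 11.7/1.33 = 8.7970
K_B = (4C+2)/(4C−3) = 37.188/32.188 = 1.1553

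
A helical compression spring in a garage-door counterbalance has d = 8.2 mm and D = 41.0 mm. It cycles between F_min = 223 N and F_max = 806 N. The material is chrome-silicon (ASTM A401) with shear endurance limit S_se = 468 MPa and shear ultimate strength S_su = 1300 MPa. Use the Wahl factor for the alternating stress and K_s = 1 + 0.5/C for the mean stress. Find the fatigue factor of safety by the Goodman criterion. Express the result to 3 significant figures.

4.22

C = D/d = 41.0/8.2 = 5.0000; K_W = (4C−1)/(4C−4)+0.615/C = 1.3105; K_s = 1+0.5/C = 1.1000
F_a = (F_max−F_min)/2 = 291.5 N; F_m = (F_max+F_min)/2 = 514.5 N
τ_a = K_W·8F_aD/(πd³) = 1.3105 × 55.198 = 72.337 MPa
τ_m = K_s·8F_mD/(πd³) = 1.1000 × 97.424 = 107.17 MPa
Goodman: 1/n_f = τ_a/S_se + τ_m/S_su = 72.337/468 + 107.17/1300 = 0.15457 + 0.08244 = 0.237
n_f = 1/0.237 = 4.219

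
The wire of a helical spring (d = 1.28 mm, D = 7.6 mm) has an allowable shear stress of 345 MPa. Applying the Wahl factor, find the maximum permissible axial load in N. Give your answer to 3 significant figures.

C = D/d = 7.6/1.28 = 5.9375
K_W = (4C−1)/(4C−4) + 0.615/C = 22.750/19.750 + 0.1036 = 1.2555
τ_max = K·8FD/(πd³) → F_max = τ_allow·πd³/(8DK)
F_max = 345·π·1.28³/(8·7.6·1.2555) = 2273/76.333 = 29.777 N

29.8 N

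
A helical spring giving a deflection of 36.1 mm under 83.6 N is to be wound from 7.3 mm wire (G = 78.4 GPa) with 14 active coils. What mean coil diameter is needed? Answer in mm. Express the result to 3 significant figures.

Required rate k = F/δ = 83.6/36.1 = 2.3158 N/mm
D = (Gd⁴/(8N_a·k))^(1/3) = (78.4×10³·7.3⁴/(8·14·2.3158))^(1/3)
  = (858401)^(1/3) = 95.0379 mm

95.0 mm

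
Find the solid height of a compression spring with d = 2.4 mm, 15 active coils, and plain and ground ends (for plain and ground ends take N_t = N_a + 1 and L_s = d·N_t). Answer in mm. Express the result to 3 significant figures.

plain and ground ends: N_t = N_a + 1 = 15 + 1 = 16
L_s = d·N_t = 2.4 × 16 = 38.4 mm

38.4 mm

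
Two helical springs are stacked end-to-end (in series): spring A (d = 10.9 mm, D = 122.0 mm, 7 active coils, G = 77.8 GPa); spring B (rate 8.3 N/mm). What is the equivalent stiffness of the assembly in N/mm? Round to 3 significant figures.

4.69 N/mm

k_A = Gd⁴/(8D³N_a) = (77.8×10³)(10.9⁴)/(8·122.0³·7) = 10.8 N/mm
Series: 1/k_eq = 1/10.8 + 1/8.3 = 0.21308; k_eq = 4.6932 N/mm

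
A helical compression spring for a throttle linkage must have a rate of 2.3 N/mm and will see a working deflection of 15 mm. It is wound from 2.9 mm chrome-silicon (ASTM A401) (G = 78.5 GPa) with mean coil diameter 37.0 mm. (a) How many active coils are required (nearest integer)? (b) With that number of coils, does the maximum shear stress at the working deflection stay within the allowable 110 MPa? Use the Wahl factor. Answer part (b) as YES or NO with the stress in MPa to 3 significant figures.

(a) 6 coils; (b) NO, τ_max = 147 MPa

N_a = Gd⁴/(8D³k) = (78.5×10³)(2.9⁴)/(8·37.0³·2.3) = 5.957 → N_a = 6
Actual rate k = Gd⁴/(8D³·6) = 2.2836 N/mm
Working load F = kδ = 2.2836·15 = 34.254 N
C = 37.0/2.9 = 12.7586; K_W = (4C−1)/(4C−4)+0.615/C = 1.1120
τ_max = K_W·8FD/(πd³) = 1.1120·132.33 = 147.15 MPa
τ_max > 110 MPa → exceeds allowable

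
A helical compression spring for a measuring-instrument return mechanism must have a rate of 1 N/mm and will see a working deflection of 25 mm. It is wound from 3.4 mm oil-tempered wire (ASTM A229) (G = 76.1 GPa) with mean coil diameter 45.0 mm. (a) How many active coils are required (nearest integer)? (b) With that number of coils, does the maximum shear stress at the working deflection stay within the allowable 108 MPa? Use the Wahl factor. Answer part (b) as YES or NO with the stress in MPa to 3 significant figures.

N_a = Gd⁴/(8D³k) = (76.1×10³)(3.4⁴)/(8·45.0³·1) = 13.95 → N_a = 14
Actual rate k = Gd⁴/(8D³·14) = 0.99643 N/mm
Working load F = kδ = 0.99643·25 = 24.911 N
C = 45.0/3.4 = 13.2353; K_W = (4C−1)/(4C−4)+0.615/C = 1.1078
τ_max = K_W·8FD/(πd³) = 1.1078·72.627 = 80.454 MPa
τ_max ≤ 108 MPa → acceptable

(a) 14 coils; (b) YES, τ_max = 80.5 MPa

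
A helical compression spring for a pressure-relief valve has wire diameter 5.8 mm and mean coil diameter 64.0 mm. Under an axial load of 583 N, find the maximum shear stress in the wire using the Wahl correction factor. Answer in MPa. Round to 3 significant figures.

Spring index C = D/d = 64.0/5.8 = 11.0345
K_W = (4C−1)/(4C−4) + 0.615/C = 43.138/40.138 + 0.0557 = 1.1305
τ₀ = 8FD/(πd³) = 8·583·64.0/(π·5.8³) = 298496/612.96 = 486.97 MPa
τ_max = K·τ₀ = 1.1305 × 486.97 = 550.51 MPa

551 MPa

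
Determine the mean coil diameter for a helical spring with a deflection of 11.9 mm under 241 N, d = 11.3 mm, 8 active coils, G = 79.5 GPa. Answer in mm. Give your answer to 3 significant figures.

100 mm

Required rate k = F/δ = 241/11.9 = 20.252 N/mm
D = (Gd⁴/(8N_a·k))^(1/3) = (79.5×10³·11.3⁴/(8·8·20.252))^(1/3)
  = (1.00007e+06)^(1/3) = 100.0024 mm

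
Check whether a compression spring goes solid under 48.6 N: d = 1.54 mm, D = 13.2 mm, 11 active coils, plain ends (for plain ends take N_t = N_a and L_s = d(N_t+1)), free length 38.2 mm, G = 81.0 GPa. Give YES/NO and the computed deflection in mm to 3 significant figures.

k = Gd⁴/(8D³N_a) = (81.0×10³)(1.54⁴)/(8·13.2³·11) = 2.2509 N/mm
N_t = 11; L_s = 1.54·12 = 18.48 mm; δ_solid = L₀ − L_s = 38.2 − 18.48 = 19.72 mm
δ = F/k = 48.6/2.2509 = 21.591 mm
δ ≥ δ_solid → spring goes solid

YES, δ = 21.6 mm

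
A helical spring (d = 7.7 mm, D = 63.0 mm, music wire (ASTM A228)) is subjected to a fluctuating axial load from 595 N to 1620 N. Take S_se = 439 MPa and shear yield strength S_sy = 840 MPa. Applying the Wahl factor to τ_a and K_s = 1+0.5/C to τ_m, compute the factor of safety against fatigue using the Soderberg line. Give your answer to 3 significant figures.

C = D/d = 63.0/7.7 = 8.1818; K_W = (4C−1)/(4C−4)+0.615/C = 1.1796; K_s = 1+0.5/C = 1.0611
F_a = (F_max−F_min)/2 = 512.5 N; F_m = (F_max+F_min)/2 = 1107.5 N
τ_a = K_W·8F_aD/(πd³) = 1.1796 × 180.1 = 212.44 MPa
τ_m = K_s·8F_mD/(πd³) = 1.0611 × 389.18 = 412.96 MPa
Soderberg: 1/n_f = τ_a/S_se + τ_m/S_sy = 212.44/439 + 412.96/840 = 0.48392 + 0.49162 = 0.97554
n_f = 1/0.97554 = 1.025

1.03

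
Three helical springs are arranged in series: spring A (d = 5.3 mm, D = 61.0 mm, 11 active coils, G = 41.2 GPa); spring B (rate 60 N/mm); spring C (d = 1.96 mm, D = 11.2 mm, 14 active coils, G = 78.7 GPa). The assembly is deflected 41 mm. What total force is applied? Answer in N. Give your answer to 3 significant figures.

k_A = Gd⁴/(8D³N_a) = (41.2×10³)(5.3⁴)/(8·61.0³·11) = 1.6275 N/mm
k_C = Gd⁴/(8D³N_a) = (78.7×10³)(1.96⁴)/(8·11.2³·14) = 7.3812 N/mm
Series: 1/k_eq = 1/1.6275 + 1/60 + 1/7.3812 = 0.76657; k_eq = 1.3045 N/mm
F = k_eq·δ = 1.3045·41 = 53.485 N

53.5 N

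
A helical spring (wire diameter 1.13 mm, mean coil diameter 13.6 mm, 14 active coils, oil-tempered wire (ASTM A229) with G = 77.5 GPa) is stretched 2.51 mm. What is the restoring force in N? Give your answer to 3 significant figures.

k = Gd⁴/(8D³N_a) = (77.5×10³)(1.13⁴)/(8·13.6³·14) = 0.44852 N/mm
F = k·δ = 0.44852 × 2.51 = 1.1258 N

1.13 N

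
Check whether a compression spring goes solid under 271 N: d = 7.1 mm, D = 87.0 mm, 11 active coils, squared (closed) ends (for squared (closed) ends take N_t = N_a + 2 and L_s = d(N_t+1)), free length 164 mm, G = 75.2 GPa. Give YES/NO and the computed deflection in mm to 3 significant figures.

YES, δ = 82.2 mm

k = Gd⁴/(8D³N_a) = (75.2×10³)(7.1⁴)/(8·87.0³·11) = 3.2977 N/mm
N_t = 13; L_s = 7.1·14 = 99.4 mm; δ_solid = L₀ − L_s = 164 − 99.4 = 64.6 mm
δ = F/k = 271/3.2977 = 82.179 mm
δ ≥ δ_solid → spring goes solid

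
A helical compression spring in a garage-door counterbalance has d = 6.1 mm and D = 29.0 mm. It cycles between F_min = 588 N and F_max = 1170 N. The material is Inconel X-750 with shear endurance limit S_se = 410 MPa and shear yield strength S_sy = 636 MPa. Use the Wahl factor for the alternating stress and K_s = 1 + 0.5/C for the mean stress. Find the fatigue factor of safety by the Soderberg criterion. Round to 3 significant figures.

C = D/d = 29.0/6.1 = 4.7541; K_W = (4C−1)/(4C−4)+0.615/C = 1.3291; K_s = 1+0.5/C = 1.1052
F_a = (F_max−F_min)/2 = 291 N; F_m = (F_max+F_min)/2 = 879 N
τ_a = K_W·8F_aD/(πd³) = 1.3291 × 94.676 = 125.84 MPa
τ_m = K_s·8F_mD/(πd³) = 1.1052 × 285.98 = 316.06 MPa
Soderberg: 1/n_f = τ_a/S_se + τ_m/S_sy = 125.84/410 + 316.06/636 = 0.30692 + 0.49695 = 0.80387
n_f = 1/0.80387 = 1.244

1.24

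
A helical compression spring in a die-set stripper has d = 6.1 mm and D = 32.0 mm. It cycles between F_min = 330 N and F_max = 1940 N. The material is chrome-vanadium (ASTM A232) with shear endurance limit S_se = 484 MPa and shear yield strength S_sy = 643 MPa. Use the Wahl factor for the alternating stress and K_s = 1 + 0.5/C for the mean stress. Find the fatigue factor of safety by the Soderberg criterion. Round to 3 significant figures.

0.682

C = D/d = 32.0/6.1 = 5.2459; K_W = (4C−1)/(4C−4)+0.615/C = 1.2939; K_s = 1+0.5/C = 1.0953
F_a = (F_max−F_min)/2 = 805 N; F_m = (F_max+F_min)/2 = 1135 N
τ_a = K_W·8F_aD/(πd³) = 1.2939 × 289 = 373.93 MPa
τ_m = K_s·8F_mD/(πd³) = 1.0953 × 407.47 = 446.31 MPa
Soderberg: 1/n_f = τ_a/S_se + τ_m/S_sy = 373.93/484 + 446.31/643 = 0.77258 + 0.69410 = 1.4667
n_f = 1/1.4667 = 0.6818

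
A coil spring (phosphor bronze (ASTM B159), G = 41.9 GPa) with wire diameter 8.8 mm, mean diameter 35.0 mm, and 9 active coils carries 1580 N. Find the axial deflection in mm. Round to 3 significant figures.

19.4 mm

k = Gd⁴/(8D³N_a) = (41.9×10³)(8.8⁴)/(8·35.0³·9) = 81.397 N/mm
δ = F/k = 1580 / 81.397 = 19.411 mm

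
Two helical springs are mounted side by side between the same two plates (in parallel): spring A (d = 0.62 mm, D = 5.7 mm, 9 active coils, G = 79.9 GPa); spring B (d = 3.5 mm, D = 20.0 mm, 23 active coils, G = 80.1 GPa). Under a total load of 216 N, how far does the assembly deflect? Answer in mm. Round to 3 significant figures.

k_A = Gd⁴/(8D³N_a) = (79.9×10³)(0.62⁴)/(8·5.7³·9) = 0.88543 N/mm
k_B = Gd⁴/(8D³N_a) = (80.1×10³)(3.5⁴)/(8·20.0³·23) = 8.1658 N/mm
Parallel: k_eq = 0.88543 + 8.1658 = 9.0512 N/mm
δ = F/k_eq = 216/9.0512 = 23.864 mm

23.9 mm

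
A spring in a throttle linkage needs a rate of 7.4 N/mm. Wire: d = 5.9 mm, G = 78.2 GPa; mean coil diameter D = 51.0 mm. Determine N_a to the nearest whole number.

N_a = Gd⁴/(8D³k) = (78.2×10³ × 5.9⁴)/(8 × 51.0³ × 7.4)
    = 9.47578e+07 / 7.85294e+06 = 12.07 → 12 coils

12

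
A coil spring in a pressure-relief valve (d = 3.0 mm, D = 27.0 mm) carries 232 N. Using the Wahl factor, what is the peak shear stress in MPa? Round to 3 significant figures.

687 MPa

Spring index C = D/d = 27.0/3.0 = 9.0000
K_W = (4C−1)/(4C−4) + 0.615/C = 35.000/32.000 + 0.0683 = 1.1621
τ₀ = 8FD/(πd³) = 8·232·27.0/(π·3.0³) = 50112/84.823 = 590.78 MPa
τ_max = K·τ₀ = 1.1621 × 590.78 = 686.54 MPa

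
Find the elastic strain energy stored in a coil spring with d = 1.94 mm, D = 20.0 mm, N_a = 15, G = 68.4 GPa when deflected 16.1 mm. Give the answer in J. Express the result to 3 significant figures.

0.131 J

k = Gd⁴/(8D³N_a) = (68.4×10³)(1.94⁴)/(8·20.0³·15) = 1.0092 N/mm
U = ½kδ² = 0.5 × 1.0092 × 16.1² = 130.8 N·mm = 0.1308 J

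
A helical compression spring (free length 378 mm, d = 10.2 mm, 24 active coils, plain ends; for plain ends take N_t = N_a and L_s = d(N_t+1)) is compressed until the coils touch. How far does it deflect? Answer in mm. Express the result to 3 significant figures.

123 mm

N_t = 24; L_s = 10.2·25 = 255 mm
δ_solid = L₀ − L_s = 378 − 255 = 123 mm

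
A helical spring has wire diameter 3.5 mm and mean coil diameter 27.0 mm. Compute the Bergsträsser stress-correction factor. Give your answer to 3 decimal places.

1.179

C = D/d = 27.0/3.5 = 7.7143
K_B = (4C+2)/(4C−3) = 32.857/27.857 = 1.1795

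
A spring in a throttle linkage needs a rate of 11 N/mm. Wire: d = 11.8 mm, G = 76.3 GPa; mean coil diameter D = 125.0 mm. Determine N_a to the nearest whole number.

9

N_a = Gd⁴/(8D³k) = (76.3×10³ × 11.8⁴)/(8 × 125.0³ × 11)
    = 1.47929e+09 / 1.71875e+08 = 8.607 → 9 coils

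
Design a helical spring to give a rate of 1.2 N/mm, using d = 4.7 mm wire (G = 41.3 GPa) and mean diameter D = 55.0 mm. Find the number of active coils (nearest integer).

N_a = Gd⁴/(8D³k) = (41.3×10³ × 4.7⁴)/(8 × 55.0³ × 1.2)
    = 2.01531e+07 / 1.5972e+06 = 12.62 → 13 coils

13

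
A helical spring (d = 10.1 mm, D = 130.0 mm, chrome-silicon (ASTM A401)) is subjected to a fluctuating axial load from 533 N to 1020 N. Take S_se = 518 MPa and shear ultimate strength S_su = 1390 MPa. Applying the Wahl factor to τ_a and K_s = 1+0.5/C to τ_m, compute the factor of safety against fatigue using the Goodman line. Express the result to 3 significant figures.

C = D/d = 130.0/10.1 = 12.8713; K_W = (4C−1)/(4C−4)+0.615/C = 1.1110; K_s = 1+0.5/C = 1.0388
F_a = (F_max−F_min)/2 = 243.5 N; F_m = (F_max+F_min)/2 = 776.5 N
τ_a = K_W·8F_aD/(πd³) = 1.1110 × 78.238 = 86.919 MPa
τ_m = K_s·8F_mD/(πd³) = 1.0388 × 249.49 = 259.19 MPa
Goodman: 1/n_f = τ_a/S_se + τ_m/S_su = 86.919/518 + 259.19/1390 = 0.16780 + 0.18646 = 0.35426
n_f = 1/0.35426 = 2.823

2.82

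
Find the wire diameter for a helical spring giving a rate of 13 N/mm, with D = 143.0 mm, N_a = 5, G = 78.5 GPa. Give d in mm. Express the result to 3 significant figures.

11.8 mm

d = (8D³N_a·k / G)^(1/4) = (8·143.0³·5·13 / (78.5×10³))^0.25
  = (19371)^0.25 = 11.7974 mm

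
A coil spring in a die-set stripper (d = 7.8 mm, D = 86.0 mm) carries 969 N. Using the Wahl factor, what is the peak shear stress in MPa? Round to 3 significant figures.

Spring index C = D/d = 86.0/7.8 = 11.0256
K_W = (4C−1)/(4C−4) + 0.615/C = 43.103/40.103 + 0.0558 = 1.1306
τ₀ = 8FD/(πd³) = 8·969·86.0/(π·7.8³) = 666672/1490.8 = 447.18 MPa
τ_max = K·τ₀ = 1.1306 × 447.18 = 505.57 MPa

506 MPa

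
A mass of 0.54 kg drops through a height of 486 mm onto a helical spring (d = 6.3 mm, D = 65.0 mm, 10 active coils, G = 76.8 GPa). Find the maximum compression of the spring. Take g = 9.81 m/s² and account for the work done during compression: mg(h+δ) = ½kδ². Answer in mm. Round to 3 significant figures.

31.6 mm

k = Gd⁴/(8D³N_a) = (76.8×10³)(6.3⁴)/(8·65.0³·10) = 5.5067 N/mm
W = mg = 0.54 × 9.81 = 5.2974 N
½kδ² − Wδ − Wh = 0 → δ = (W + √(W² + 2kWh))/k
δ = (5.2974 + √(28.062 + 28354.5))/5.5067 = (5.2974 + 168.47)/5.5067 = 31.556 mm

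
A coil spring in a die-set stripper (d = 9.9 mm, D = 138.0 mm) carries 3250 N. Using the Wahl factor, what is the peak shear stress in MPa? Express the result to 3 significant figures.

Spring index C = D/d = 138.0/9.9 = 13.9394
K_W = (4C−1)/(4C−4) + 0.615/C = 54.758/51.758 + 0.0441 = 1.1021
τ₀ = 8FD/(πd³) = 8·3250·138.0/(π·9.9³) = 3.588e+06/3048.3 = 1177.1 MPa
τ_max = K·τ₀ = 1.1021 × 1177.1 = 1297.2 MPa

1300 MPa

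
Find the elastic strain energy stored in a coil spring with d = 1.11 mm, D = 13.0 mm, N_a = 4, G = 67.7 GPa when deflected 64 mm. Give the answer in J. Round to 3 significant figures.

2.99 J

k = Gd⁴/(8D³N_a) = (67.7×10³)(1.11⁴)/(8·13.0³·4) = 1.4618 N/mm
U = ½kδ² = 0.5 × 1.4618 × 64² = 2993.9 N·mm = 2.9939 J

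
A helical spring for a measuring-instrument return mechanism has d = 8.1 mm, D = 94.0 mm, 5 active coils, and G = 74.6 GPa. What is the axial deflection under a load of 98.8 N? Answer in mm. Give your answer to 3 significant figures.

10.2 mm

k = Gd⁴/(8D³N_a) = (74.6×10³)(8.1⁴)/(8·94.0³·5) = 9.6657 N/mm
δ = F/k = 98.8 / 9.6657 = 10.222 mm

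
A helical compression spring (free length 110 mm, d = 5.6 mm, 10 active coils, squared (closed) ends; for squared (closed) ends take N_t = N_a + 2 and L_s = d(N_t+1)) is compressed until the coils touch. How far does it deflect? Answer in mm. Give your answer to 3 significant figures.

37.2 mm

N_t = 12; L_s = 5.6·13 = 72.8 mm
δ_solid = L₀ − L_s = 110 − 72.8 = 37.2 mm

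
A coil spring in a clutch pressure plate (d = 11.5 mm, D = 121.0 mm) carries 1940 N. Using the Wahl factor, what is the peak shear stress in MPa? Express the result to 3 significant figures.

Spring index C = D/d = 121.0/11.5 = 10.5217
K_W = (4C−1)/(4C−4) + 0.615/C = 41.087/38.087 + 0.0585 = 1.1372
τ₀ = 8FD/(πd³) = 8·1940·121.0/(π·11.5³) = 1.87792e+06/4778 = 393.04 MPa
τ_max = K·τ₀ = 1.1372 × 393.04 = 446.97 MPa

447 MPa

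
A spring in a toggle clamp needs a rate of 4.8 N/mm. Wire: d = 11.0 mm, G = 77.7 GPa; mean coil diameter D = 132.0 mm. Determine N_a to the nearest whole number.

N_a = Gd⁴/(8D³k) = (77.7×10³ × 11.0⁴)/(8 × 132.0³ × 4.8)
    = 1.13761e+09 / 8.83188e+07 = 12.88 → 13 coils

13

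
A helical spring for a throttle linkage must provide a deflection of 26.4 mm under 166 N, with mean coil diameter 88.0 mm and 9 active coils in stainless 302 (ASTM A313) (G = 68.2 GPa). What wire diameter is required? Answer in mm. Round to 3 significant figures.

Required rate k = F/δ = 166/26.4 = 6.2879 N/mm
d = (8D³N_a·k / G)^(1/4) = (8·88.0³·9·6.2879 / (68.2×10³))^0.25
  = (4523.8)^0.25 = 8.2012 mm

8.20 mm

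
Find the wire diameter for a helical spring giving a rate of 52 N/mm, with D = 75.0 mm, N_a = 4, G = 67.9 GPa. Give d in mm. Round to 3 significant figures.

d = (8D³N_a·k / G)^(1/4) = (8·75.0³·4·52 / (67.9×10³))^0.25
  = (10339)^0.25 = 10.0836 mm

10.1 mm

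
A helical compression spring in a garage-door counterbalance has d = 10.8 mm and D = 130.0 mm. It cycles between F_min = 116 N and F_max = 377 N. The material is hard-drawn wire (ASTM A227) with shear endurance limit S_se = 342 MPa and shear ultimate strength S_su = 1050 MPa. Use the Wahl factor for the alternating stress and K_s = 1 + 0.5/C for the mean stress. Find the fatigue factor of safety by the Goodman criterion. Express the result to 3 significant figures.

C = D/d = 130.0/10.8 = 12.0370; K_W = (4C−1)/(4C−4)+0.615/C = 1.1190; K_s = 1+0.5/C = 1.0415
F_a = (F_max−F_min)/2 = 130.5 N; F_m = (F_max+F_min)/2 = 246.5 N
τ_a = K_W·8F_aD/(πd³) = 1.1190 × 34.294 = 38.377 MPa
τ_m = K_s·8F_mD/(πd³) = 1.0415 × 64.778 = 67.469 MPa
Goodman: 1/n_f = τ_a/S_se + τ_m/S_su = 38.377/342 + 67.469/1050 = 0.11221 + 0.06426 = 0.17647
n_f = 1/0.17647 = 5.667

5.67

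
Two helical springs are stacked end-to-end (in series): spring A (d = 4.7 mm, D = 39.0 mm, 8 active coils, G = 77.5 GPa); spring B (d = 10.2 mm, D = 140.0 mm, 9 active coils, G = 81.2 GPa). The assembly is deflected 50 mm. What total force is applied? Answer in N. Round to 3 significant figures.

154 N

k_A = Gd⁴/(8D³N_a) = (77.5×10³)(4.7⁴)/(8·39.0³·8) = 9.9614 N/mm
k_B = Gd⁴/(8D³N_a) = (81.2×10³)(10.2⁴)/(8·140.0³·9) = 4.4488 N/mm
Series: 1/k_eq = 1/9.9614 + 1/4.4488 = 0.32517; k_eq = 3.0753 N/mm
F = k_eq·δ = 3.0753·50 = 153.77 N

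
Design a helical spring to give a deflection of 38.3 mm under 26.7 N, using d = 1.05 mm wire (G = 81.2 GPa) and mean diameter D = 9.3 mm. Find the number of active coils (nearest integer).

Required rate k = F/δ = 26.7/38.3 = 0.69713 N/mm
N_a = Gd⁴/(8D³k) = (81.2×10³ × 1.05⁴)/(8 × 9.3³ × 0.69713)
    = 98699.1 / 4485.92 = 22 → 22 coils

22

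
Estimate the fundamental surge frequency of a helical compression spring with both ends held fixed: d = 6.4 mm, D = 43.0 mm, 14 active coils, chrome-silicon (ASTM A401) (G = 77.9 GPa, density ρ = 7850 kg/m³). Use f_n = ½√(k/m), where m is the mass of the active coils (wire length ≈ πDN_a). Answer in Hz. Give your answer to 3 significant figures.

87.7 Hz

k = Gd⁴/(8D³N_a) = (77.9×10³)(6.4⁴)/(8·43.0³·14) = 14.677 N/mm = 14677 N/m
Wire length L = πDN_a = π·43.0·14 = 1891.2 mm
m = ρ·(πd²/4)·L = 7850 × 32.17×10⁻⁶ m² × 1.8912 m = 0.4776 kg
f_n = ½√(k/m) = 0.5·√(14677/0.4776) = 0.5·√(30730) = 87.65 Hz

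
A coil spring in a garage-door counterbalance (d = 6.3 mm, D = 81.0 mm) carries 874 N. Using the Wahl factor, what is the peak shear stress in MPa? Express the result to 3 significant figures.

Spring index C = D/d = 81.0/6.3 = 12.8571
K_W = (4C−1)/(4C−4) + 0.615/C = 50.429/47.429 + 0.0478 = 1.1111
τ₀ = 8FD/(πd³) = 8·874·81.0/(π·6.3³) = 566352/785.55 = 720.97 MPa
τ_max = K·τ₀ = 1.1111 × 720.97 = 801.06 MPa

801 MPa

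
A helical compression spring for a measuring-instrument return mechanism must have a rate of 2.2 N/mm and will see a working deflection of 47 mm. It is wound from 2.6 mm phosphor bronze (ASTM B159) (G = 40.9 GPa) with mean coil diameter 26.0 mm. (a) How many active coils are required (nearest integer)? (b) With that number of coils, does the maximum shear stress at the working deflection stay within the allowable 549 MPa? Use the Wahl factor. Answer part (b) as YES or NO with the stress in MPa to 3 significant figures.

(a) 6 coils; (b) YES, τ_max = 449 MPa

N_a = Gd⁴/(8D³k) = (40.9×10³)(2.6⁴)/(8·26.0³·2.2) = 6.042 → N_a = 6
Actual rate k = Gd⁴/(8D³·6) = 2.2154 N/mm
Working load F = kδ = 2.2154·47 = 104.12 N
C = 26.0/2.6 = 10.0000; K_W = (4C−1)/(4C−4)+0.615/C = 1.1448
τ_max = K_W·8FD/(πd³) = 1.1448·392.24 = 449.04 MPa
τ_max ≤ 549 MPa → acceptable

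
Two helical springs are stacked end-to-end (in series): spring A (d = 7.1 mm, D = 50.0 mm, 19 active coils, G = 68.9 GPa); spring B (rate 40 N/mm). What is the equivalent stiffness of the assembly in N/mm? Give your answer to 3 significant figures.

7.49 N/mm

k_A = Gd⁴/(8D³N_a) = (68.9×10³)(7.1⁴)/(8·50.0³·19) = 9.2151 N/mm
Series: 1/k_eq = 1/9.2151 + 1/40 = 0.13352; k_eq = 7.4896 N/mm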